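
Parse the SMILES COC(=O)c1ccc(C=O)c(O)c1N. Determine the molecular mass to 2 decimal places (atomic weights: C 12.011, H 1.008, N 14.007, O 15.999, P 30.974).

195.17 g/mol

First, the molecular formula is C9H9NO4 (counting implicit H from valence).
  C: 9 × 12.011 = 108.099
  H: 9 × 1.008 = 9.072
  N: 1 × 14.007 = 14.007
  O: 4 × 15.999 = 63.996
Sum: 9×12.011 + 9×1.008 + 1×14.007 + 4×15.999 = 195.174 → 195.17 g/mol.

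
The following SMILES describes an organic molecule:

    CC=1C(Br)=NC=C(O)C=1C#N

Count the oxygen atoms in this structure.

Scan the SMILES for O atoms (remember two-letter symbols like Cl and Br are single atoms).
Oxygen count: 1.

1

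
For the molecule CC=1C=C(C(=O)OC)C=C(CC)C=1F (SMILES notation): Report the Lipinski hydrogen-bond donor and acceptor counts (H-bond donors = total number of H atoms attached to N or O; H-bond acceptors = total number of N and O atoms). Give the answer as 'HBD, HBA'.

Donors: find every N or O and count the H atoms it carries.
  atom 6 (O): bond orders sum to 2 → 0 H
  atom 7 (O): bond orders sum to 2 → 0 H
Lipinski HBD = 0.
Acceptors: N atoms = 0, O atoms = 2 → HBA = 2.

0, 2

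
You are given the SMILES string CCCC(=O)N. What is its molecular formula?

Walk through each heavy atom and fill implicit hydrogens from standard valence (C 4, N 3, O 2, S 2, halogen 1):
  atom 1: C, bond orders sum to 1 (valence 4) → 3 H
  atom 2: C, bond orders sum to 2 (valence 4) → 2 H
  atom 3: C, bond orders sum to 2 (valence 4) → 2 H
  atom 4: C, bond orders sum to 4 (valence 4) → 0 H
  atom 5: O, bond orders sum to 2 (valence 2) → 0 H
  atom 6: N, bond orders sum to 1 (valence 3) → 2 H
Totals → C:4, H:9, N:1, O:1.
In Hill order: C4H9NO.

C4H9NO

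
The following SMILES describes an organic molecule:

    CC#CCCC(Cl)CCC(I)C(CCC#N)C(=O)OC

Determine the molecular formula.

Walk through each heavy atom and fill implicit hydrogens from standard valence (C 4, N 3, O 2, S 2, halogen 1):
  atom 1: C, bond orders sum to 1 (valence 4) → 3 H
  atom 2: C, bond orders sum to 4 (valence 4) → 0 H
  atom 3: C, bond orders sum to 4 (valence 4) → 0 H
  atom 4: C, bond orders sum to 2 (valence 4) → 2 H
  atom 5: C, bond orders sum to 2 (valence 4) → 2 H
  atom 6: C, bond orders sum to 3 (valence 4) → 1 H
  atom 7: Cl (halogen, monovalent) → 0 H
  atom 8: C, bond orders sum to 2 (valence 4) → 2 H
  atom 9: C, bond orders sum to 2 (valence 4) → 2 H
  atom 10: C, bond orders sum to 3 (valence 4) → 1 H
  atom 11: I (halogen, monovalent) → 0 H
  atom 12: C, bond orders sum to 3 (valence 4) → 1 H
  atom 13: C, bond orders sum to 2 (valence 4) → 2 H
  atom 14: C, bond orders sum to 2 (valence 4) → 2 H
  atom 15: C, bond orders sum to 4 (valence 4) → 0 H
  atom 16: N, bond orders sum to 3 (valence 3) → 0 H
  atom 17: C, bond orders sum to 4 (valence 4) → 0 H
  atom 18: O, bond orders sum to 2 (valence 2) → 0 H
  atom 19: O, bond orders sum to 2 (valence 2) → 0 H
  atom 20: C, bond orders sum to 1 (valence 4) → 3 H
Totals → C:15, H:21, Cl:1, I:1, N:1, O:2.
In Hill order: C15H21ClINO2.

C15H21ClINO2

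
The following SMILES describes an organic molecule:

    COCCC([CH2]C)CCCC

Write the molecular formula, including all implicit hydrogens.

C10H22O

Walk through each heavy atom and fill implicit hydrogens from standard valence (C 4, N 3, O 2, S 2, halogen 1):
  atom 1: C, bond orders sum to 1 (valence 4) → 3 H
  atom 2: O, bond orders sum to 2 (valence 2) → 0 H
  atom 3: C, bond orders sum to 2 (valence 4) → 2 H
  atom 4: C, bond orders sum to 2 (valence 4) → 2 H
  atom 5: C, bond orders sum to 3 (valence 4) → 1 H
  atom 6: C with explicit H count 2
  atom 7: C, bond orders sum to 1 (valence 4) → 3 H
  atom 8: C, bond orders sum to 2 (valence 4) → 2 H
  atom 9: C, bond orders sum to 2 (valence 4) → 2 H
  atom 10: C, bond orders sum to 2 (valence 4) → 2 H
  atom 11: C, bond orders sum to 1 (valence 4) → 3 H
Totals → C:10, H:22, O:1.
In Hill order: C10H22O.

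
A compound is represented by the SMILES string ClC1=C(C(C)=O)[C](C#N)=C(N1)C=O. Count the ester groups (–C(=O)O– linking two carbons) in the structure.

Scan the SMILES for the ester motif — none present.
Groups that are present: 1 aldehyde, 1 ketone, 1 nitrile.

0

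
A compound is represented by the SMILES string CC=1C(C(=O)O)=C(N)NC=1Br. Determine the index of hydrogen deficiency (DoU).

4

Degree of unsaturation = (number of rings) + (number of π bonds).
Ring closures in the SMILES: 1.
π bonds: 3 double bonds (each 1 DoU) → 3 DoU from unsaturation.
Total DoU = 1 + 3 = 4.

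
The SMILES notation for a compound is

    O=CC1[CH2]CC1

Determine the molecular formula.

Walk through each heavy atom and fill implicit hydrogens from standard valence (C 4, N 3, O 2, S 2, halogen 1):
  atom 1: O, bond orders sum to 2 (valence 2) → 0 H
  atom 2: C, bond orders sum to 3 (valence 4) → 1 H
  atom 3: C, bond orders sum to 3 (valence 4) → 1 H
  atom 4: C with explicit H count 2
  atom 5: C, bond orders sum to 2 (valence 4) → 2 H
  atom 6: C, bond orders sum to 2 (valence 4) → 2 H
Totals → C:5, H:8, O:1.

C5H8O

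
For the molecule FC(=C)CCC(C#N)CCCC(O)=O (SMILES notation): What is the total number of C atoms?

Count every carbon token in the SMILES (each C, including those in ring-closure positions and inside branches).
Carbon count: 10.

10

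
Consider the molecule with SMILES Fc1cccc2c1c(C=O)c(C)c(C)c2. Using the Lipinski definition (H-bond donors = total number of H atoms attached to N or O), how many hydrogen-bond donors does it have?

0

Donors: find every N or O and count the H atoms it carries.
  atom 10 (O): bond orders sum to 2 → 0 H
Lipinski HBD = 0.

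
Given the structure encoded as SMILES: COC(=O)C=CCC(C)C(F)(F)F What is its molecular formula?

C8H11F3O2

Walk through each heavy atom and fill implicit hydrogens from standard valence (C 4, N 3, O 2, S 2, halogen 1):
  atom 1: C, bond orders sum to 1 (valence 4) → 3 H
  atom 2: O, bond orders sum to 2 (valence 2) → 0 H
  atom 3: C, bond orders sum to 4 (valence 4) → 0 H
  atom 4: O, bond orders sum to 2 (valence 2) → 0 H
  atom 5: C, bond orders sum to 3 (valence 4) → 1 H
  atom 6: C, bond orders sum to 3 (valence 4) → 1 H
  atom 7: C, bond orders sum to 2 (valence 4) → 2 H
  atom 8: C, bond orders sum to 3 (valence 4) → 1 H
  atom 9: C, bond orders sum to 1 (valence 4) → 3 H
  atom 10: C, bond orders sum to 4 (valence 4) → 0 H
  atom 11: F (halogen, monovalent) → 0 H
  atom 12: F (halogen, monovalent) → 0 H
  atom 13: F (halogen, monovalent) → 0 H
Totals → C:8, H:11, F:3, O:2.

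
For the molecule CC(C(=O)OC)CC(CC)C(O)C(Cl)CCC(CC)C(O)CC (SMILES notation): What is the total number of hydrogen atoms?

35

Walk through each heavy atom and fill implicit hydrogens from standard valence (C 4, N 3, O 2, S 2, halogen 1):
  atom 1: C, bond orders sum to 1 (valence 4) → 3 H
  atom 2: C, bond orders sum to 3 (valence 4) → 1 H
  atom 3: C, bond orders sum to 4 (valence 4) → 0 H
  atom 4: O, bond orders sum to 2 (valence 2) → 0 H
  atom 5: O, bond orders sum to 2 (valence 2) → 0 H
  atom 6: C, bond orders sum to 1 (valence 4) → 3 H
  atom 7: C, bond orders sum to 2 (valence 4) → 2 H
  atom 8: C, bond orders sum to 3 (valence 4) → 1 H
  atom 9: C, bond orders sum to 2 (valence 4) → 2 H
  atom 10: C, bond orders sum to 1 (valence 4) → 3 H
  atom 11: C, bond orders sum to 3 (valence 4) → 1 H
  atom 12: O, bond orders sum to 1 (valence 2) → 1 H
  atom 13: C, bond orders sum to 3 (valence 4) → 1 H
  atom 14: Cl (halogen, monovalent) → 0 H
  atom 15: C, bond orders sum to 2 (valence 4) → 2 H
  atom 16: C, bond orders sum to 2 (valence 4) → 2 H
  atom 17: C, bond orders sum to 3 (valence 4) → 1 H
  atom 18: C, bond orders sum to 2 (valence 4) → 2 H
  atom 19: C, bond orders sum to 1 (valence 4) → 3 H
  atom 20: C, bond orders sum to 3 (valence 4) → 1 H
  atom 21: O, bond orders sum to 1 (valence 2) → 1 H
  atom 22: C, bond orders sum to 2 (valence 4) → 2 H
  atom 23: C, bond orders sum to 1 (valence 4) → 3 H
Total hydrogens: 35.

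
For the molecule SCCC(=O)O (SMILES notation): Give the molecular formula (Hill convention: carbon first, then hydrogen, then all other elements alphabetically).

C3H6O2S

Walk through each heavy atom and fill implicit hydrogens from standard valence (C 4, N 3, O 2, S 2, halogen 1):
  atom 1: S, bond orders sum to 1 (valence 2) → 1 H
  atom 2: C, bond orders sum to 2 (valence 4) → 2 H
  atom 3: C, bond orders sum to 2 (valence 4) → 2 H
  atom 4: C, bond orders sum to 4 (valence 4) → 0 H
  atom 5: O, bond orders sum to 2 (valence 2) → 0 H
  atom 6: O, bond orders sum to 1 (valence 2) → 1 H
Totals → C:3, H:6, O:2, S:1.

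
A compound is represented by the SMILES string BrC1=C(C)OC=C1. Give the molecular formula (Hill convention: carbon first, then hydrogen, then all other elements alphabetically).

C5H5BrO

Walk through each heavy atom and fill implicit hydrogens from standard valence (C 4, N 3, O 2, S 2, halogen 1):
  atom 1: Br (halogen, monovalent) → 0 H
  atom 2: C, bond orders sum to 4 (valence 4) → 0 H
  atom 3: C, bond orders sum to 4 (valence 4) → 0 H
  atom 4: C, bond orders sum to 1 (valence 4) → 3 H
  atom 5: O, bond orders sum to 2 (valence 2) → 0 H
  atom 6: C, bond orders sum to 3 (valence 4) → 1 H
  atom 7: C, bond orders sum to 3 (valence 4) → 1 H
Totals → C:5, H:5, Br:1, O:1.
In Hill order: C5H5BrO.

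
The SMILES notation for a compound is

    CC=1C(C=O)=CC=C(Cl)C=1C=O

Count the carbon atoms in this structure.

Count every carbon token in the SMILES (each C, including those in ring-closure positions and inside branches).
Carbon count: 9.

9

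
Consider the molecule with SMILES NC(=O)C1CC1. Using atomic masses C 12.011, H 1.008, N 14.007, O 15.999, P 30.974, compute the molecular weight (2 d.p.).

First, the molecular formula is C4H7NO (counting implicit H from valence).
  C: 4 × 12.011 = 48.044
  H: 7 × 1.008 = 7.056
  N: 1 × 14.007 = 14.007
  O: 1 × 15.999 = 15.999
Sum: 4×12.011 + 7×1.008 + 1×14.007 + 1×15.999 = 85.106 → 85.11 g/mol.

85.11 g/mol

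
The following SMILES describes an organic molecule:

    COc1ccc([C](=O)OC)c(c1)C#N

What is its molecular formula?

Walk through each heavy atom and fill implicit hydrogens from standard valence (C 4, N 3, O 2, S 2, halogen 1); for lowercase aromatic atoms, an aromatic c carries 1 H when it has two neighbours and 0 H with three, and aromatic n carries 0 H:
  atom 1: C, bond orders sum to 1 (valence 4) → 3 H
  atom 2: O, bond orders sum to 2 (valence 2) → 0 H
  atom 3: aromatic c, 3 neighbours → 0 H
  atom 4: aromatic c, 2 neighbours → 1 H
  atom 5: aromatic c, 2 neighbours → 1 H
  atom 6: aromatic c, 3 neighbours → 0 H
  atom 7: C with explicit H count 0
  atom 8: O, bond orders sum to 2 (valence 2) → 0 H
  atom 9: O, bond orders sum to 2 (valence 2) → 0 H
  atom 10: C, bond orders sum to 1 (valence 4) → 3 H
  atom 11: aromatic c, 3 neighbours → 0 H
  atom 12: aromatic c, 2 neighbours → 1 H
  atom 13: C, bond orders sum to 4 (valence 4) → 0 H
  atom 14: N, bond orders sum to 3 (valence 3) → 0 H
Totals → C:10, H:9, N:1, O:3.

C10H9NO3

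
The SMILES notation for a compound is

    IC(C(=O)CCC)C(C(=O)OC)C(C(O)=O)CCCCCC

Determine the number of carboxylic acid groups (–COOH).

1

The carboxylic acid motif appears at heavy-atom position 14 in the SMILES.
Other groups present: 1 ester, 1 ketone.
Carboxylic acid count: 1.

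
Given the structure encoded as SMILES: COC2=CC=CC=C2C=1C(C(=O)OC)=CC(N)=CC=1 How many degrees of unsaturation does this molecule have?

9

Degree of unsaturation = (number of rings) + (number of π bonds).
Ring closures in the SMILES: 2.
π bonds: 7 double bonds (each 1 DoU) → 7 DoU from unsaturation.
Total DoU = 2 + 7 = 9.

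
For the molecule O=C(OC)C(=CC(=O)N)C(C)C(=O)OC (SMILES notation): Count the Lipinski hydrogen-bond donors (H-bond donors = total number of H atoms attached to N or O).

Donors: find every N or O and count the H atoms it carries.
  atom 1 (O): bond orders sum to 2 → 0 H
  atom 3 (O): bond orders sum to 2 → 0 H
  atom 8 (O): bond orders sum to 2 → 0 H
  atom 9 (N): bond orders sum to 1 → 2 H
  atom 13 (O): bond orders sum to 2 → 0 H
  atom 14 (O): bond orders sum to 2 → 0 H
Lipinski HBD = 2.

2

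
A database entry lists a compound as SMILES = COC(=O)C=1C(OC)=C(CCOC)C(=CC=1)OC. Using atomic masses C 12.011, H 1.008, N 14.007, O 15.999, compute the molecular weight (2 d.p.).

254.28 g/mol

First, the molecular formula is C13H18O5 (counting implicit H from valence).
  C: 13 × 12.011 = 156.143
  H: 18 × 1.008 = 18.144
  O: 5 × 15.999 = 79.995
Sum: 13×12.011 + 18×1.008 + 5×15.999 = 254.282 → 254.28 g/mol.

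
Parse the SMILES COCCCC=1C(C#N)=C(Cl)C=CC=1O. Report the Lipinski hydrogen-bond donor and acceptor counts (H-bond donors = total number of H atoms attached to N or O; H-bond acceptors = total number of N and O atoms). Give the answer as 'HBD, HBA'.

Donors: find every N or O and count the H atoms it carries.
  atom 2 (O): bond orders sum to 2 → 0 H
  atom 9 (N): bond orders sum to 3 → 0 H
  atom 15 (O): bond orders sum to 1 → 1 H
Lipinski HBD = 1.
Acceptors: N atoms = 1, O atoms = 2 → HBA = 3.

1, 3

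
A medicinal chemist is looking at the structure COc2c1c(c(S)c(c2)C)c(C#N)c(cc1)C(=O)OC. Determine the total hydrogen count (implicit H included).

Walk through each heavy atom and fill implicit hydrogens from standard valence (C 4, N 3, O 2, S 2, halogen 1); for lowercase aromatic atoms, an aromatic c carries 1 H when it has two neighbours and 0 H with three, and aromatic n carries 0 H:
  atom 1: C, bond orders sum to 1 (valence 4) → 3 H
  atom 2: O, bond orders sum to 2 (valence 2) → 0 H
  atom 3: aromatic c, 3 neighbours → 0 H
  atom 4: aromatic c, 3 neighbours → 0 H
  atom 5: aromatic c, 3 neighbours → 0 H
  atom 6: aromatic c, 3 neighbours → 0 H
  atom 7: S, bond orders sum to 1 (valence 2) → 1 H
  atom 8: aromatic c, 3 neighbours → 0 H
  atom 9: aromatic c, 2 neighbours → 1 H
  atom 10: C, bond orders sum to 1 (valence 4) → 3 H
  atom 11: aromatic c, 3 neighbours → 0 H
  atom 12: C, bond orders sum to 4 (valence 4) → 0 H
  atom 13: N, bond orders sum to 3 (valence 3) → 0 H
  atom 14: aromatic c, 3 neighbours → 0 H
  atom 15: aromatic c, 2 neighbours → 1 H
  atom 16: aromatic c, 2 neighbours → 1 H
  atom 17: C, bond orders sum to 4 (valence 4) → 0 H
  atom 18: O, bond orders sum to 2 (valence 2) → 0 H
  atom 19: O, bond orders sum to 2 (valence 2) → 0 H
  atom 20: C, bond orders sum to 1 (valence 4) → 3 H
Total hydrogens: 13.

13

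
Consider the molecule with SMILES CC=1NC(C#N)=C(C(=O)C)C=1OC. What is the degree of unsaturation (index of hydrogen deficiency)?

Molecular formula: C9H10N2O2.
DoU = (2C + 2 + N − H − X) / 2, where X is the halogen count and O/S are ignored.
    = (2·9 + 2 + 2 − 10 − 0) / 2 = 12 / 2 = 6.

6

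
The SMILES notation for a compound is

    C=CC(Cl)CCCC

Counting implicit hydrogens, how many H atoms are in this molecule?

Walk through each heavy atom and fill implicit hydrogens from standard valence (C 4, N 3, O 2, S 2, halogen 1):
  atom 1: C, bond orders sum to 2 (valence 4) → 2 H
  atom 2: C, bond orders sum to 3 (valence 4) → 1 H
  atom 3: C, bond orders sum to 3 (valence 4) → 1 H
  atom 4: Cl (halogen, monovalent) → 0 H
  atom 5: C, bond orders sum to 2 (valence 4) → 2 H
  atom 6: C, bond orders sum to 2 (valence 4) → 2 H
  atom 7: C, bond orders sum to 2 (valence 4) → 2 H
  atom 8: C, bond orders sum to 1 (valence 4) → 3 H
Total hydrogens: 13.

13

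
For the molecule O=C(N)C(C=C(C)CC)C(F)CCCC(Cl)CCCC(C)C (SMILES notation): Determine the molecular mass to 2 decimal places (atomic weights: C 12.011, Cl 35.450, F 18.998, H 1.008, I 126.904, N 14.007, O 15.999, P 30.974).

First, the molecular formula is C18H33ClFNO (counting implicit H from valence).
  C: 18 × 12.011 = 216.198
  Cl: 1 × 35.450 = 35.450
  F: 1 × 18.998 = 18.998
  H: 33 × 1.008 = 33.264
  N: 1 × 14.007 = 14.007
  O: 1 × 15.999 = 15.999
Sum: 18×12.011 + 1×35.450 + 1×18.998 + 33×1.008 + 1×14.007 + 1×15.999 = 333.916 → 333.92 g/mol.

333.92 g/mol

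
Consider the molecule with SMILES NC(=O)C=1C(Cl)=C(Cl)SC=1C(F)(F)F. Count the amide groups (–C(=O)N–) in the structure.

The amide motif appears at heavy-atom position 2 in the SMILES.
Amide count: 1.

1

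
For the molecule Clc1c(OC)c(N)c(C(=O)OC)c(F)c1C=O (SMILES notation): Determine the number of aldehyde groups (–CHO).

1

The aldehyde motif appears at heavy-atom position 16 in the SMILES.
Other groups present: 1 ester, 1 ether, 1 primary amine.
Aldehyde count: 1.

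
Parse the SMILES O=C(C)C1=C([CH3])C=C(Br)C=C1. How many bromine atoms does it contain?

1

Scan the SMILES for Br atoms (remember two-letter symbols like Cl and Br are single atoms).
Bromine count: 1.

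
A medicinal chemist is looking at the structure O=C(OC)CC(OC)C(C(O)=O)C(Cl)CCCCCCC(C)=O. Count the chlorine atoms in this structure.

Scan the SMILES for Cl atoms (remember two-letter symbols like Cl and Br are single atoms).
Chlorine count: 1.

1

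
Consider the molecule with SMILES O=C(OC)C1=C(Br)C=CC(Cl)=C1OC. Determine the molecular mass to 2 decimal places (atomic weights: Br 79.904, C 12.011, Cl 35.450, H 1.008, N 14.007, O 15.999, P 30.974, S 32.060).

First, the molecular formula is C9H8BrClO3 (counting implicit H from valence).
  Br: 1 × 79.904 = 79.904
  C: 9 × 12.011 = 108.099
  Cl: 1 × 35.450 = 35.450
  H: 8 × 1.008 = 8.064
  O: 3 × 15.999 = 47.997
Sum: 1×79.904 + 9×12.011 + 1×35.450 + 8×1.008 + 3×15.999 = 279.514 → 279.51 g/mol.

279.51 g/mol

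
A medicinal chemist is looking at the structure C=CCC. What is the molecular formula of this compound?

Walk through each heavy atom and fill implicit hydrogens from standard valence (C 4, N 3, O 2, S 2, halogen 1):
  atom 1: C, bond orders sum to 2 (valence 4) → 2 H
  atom 2: C, bond orders sum to 3 (valence 4) → 1 H
  atom 3: C, bond orders sum to 2 (valence 4) → 2 H
  atom 4: C, bond orders sum to 1 (valence 4) → 3 H
Totals → C:4, H:8.

C4H8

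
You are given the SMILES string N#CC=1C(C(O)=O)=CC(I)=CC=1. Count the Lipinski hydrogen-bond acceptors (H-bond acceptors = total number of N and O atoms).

3

N atoms: 1; O atoms: 2.
Lipinski HBA = 1 + 2 = 3.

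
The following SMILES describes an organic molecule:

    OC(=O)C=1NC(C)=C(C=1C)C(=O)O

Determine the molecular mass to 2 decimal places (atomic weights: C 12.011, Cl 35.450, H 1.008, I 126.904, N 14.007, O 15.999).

First, the molecular formula is C8H9NO4 (counting implicit H from valence).
  C: 8 × 12.011 = 96.088
  H: 9 × 1.008 = 9.072
  N: 1 × 14.007 = 14.007
  O: 4 × 15.999 = 63.996
Sum: 8×12.011 + 9×1.008 + 1×14.007 + 4×15.999 = 183.163 → 183.16 g/mol.

183.16 g/mol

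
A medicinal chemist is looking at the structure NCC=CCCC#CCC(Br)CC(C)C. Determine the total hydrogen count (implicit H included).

Walk through each heavy atom and fill implicit hydrogens from standard valence (C 4, N 3, O 2, S 2, halogen 1):
  atom 1: N, bond orders sum to 1 (valence 3) → 2 H
  atom 2: C, bond orders sum to 2 (valence 4) → 2 H
  atom 3: C, bond orders sum to 3 (valence 4) → 1 H
  atom 4: C, bond orders sum to 3 (valence 4) → 1 H
  atom 5: C, bond orders sum to 2 (valence 4) → 2 H
  atom 6: C, bond orders sum to 2 (valence 4) → 2 H
  atom 7: C, bond orders sum to 4 (valence 4) → 0 H
  atom 8: C, bond orders sum to 4 (valence 4) → 0 H
  atom 9: C, bond orders sum to 2 (valence 4) → 2 H
  atom 10: C, bond orders sum to 3 (valence 4) → 1 H
  atom 11: Br (halogen, monovalent) → 0 H
  atom 12: C, bond orders sum to 2 (valence 4) → 2 H
  atom 13: C, bond orders sum to 3 (valence 4) → 1 H
  atom 14: C, bond orders sum to 1 (valence 4) → 3 H
  atom 15: C, bond orders sum to 1 (valence 4) → 3 H
Total hydrogens: 22.

22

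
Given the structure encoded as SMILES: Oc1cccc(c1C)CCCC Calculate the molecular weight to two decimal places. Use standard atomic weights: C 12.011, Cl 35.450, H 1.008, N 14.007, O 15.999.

First, the molecular formula is C11H16O (counting implicit H from valence).
  C: 11 × 12.011 = 132.121
  H: 16 × 1.008 = 16.128
  O: 1 × 15.999 = 15.999
Sum: 11×12.011 + 16×1.008 + 1×15.999 = 164.248 → 164.25 g/mol.

164.25 g/mol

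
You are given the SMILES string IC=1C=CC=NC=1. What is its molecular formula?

Walk through each heavy atom and fill implicit hydrogens from standard valence (C 4, N 3, O 2, S 2, halogen 1):
  atom 1: I (halogen, monovalent) → 0 H
  atom 2: C, bond orders sum to 4 (valence 4) → 0 H
  atom 3: C, bond orders sum to 3 (valence 4) → 1 H
  atom 4: C, bond orders sum to 3 (valence 4) → 1 H
  atom 5: C, bond orders sum to 3 (valence 4) → 1 H
  atom 6: N, bond orders sum to 3 (valence 3) → 0 H
  atom 7: C, bond orders sum to 3 (valence 4) → 1 H
Totals → C:5, H:4, I:1, N:1.

C5H4IN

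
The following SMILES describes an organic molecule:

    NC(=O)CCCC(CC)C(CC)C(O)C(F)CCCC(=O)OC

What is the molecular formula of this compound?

Walk through each heavy atom and fill implicit hydrogens from standard valence (C 4, N 3, O 2, S 2, halogen 1):
  atom 1: N, bond orders sum to 1 (valence 3) → 2 H
  atom 2: C, bond orders sum to 4 (valence 4) → 0 H
  atom 3: O, bond orders sum to 2 (valence 2) → 0 H
  atom 4: C, bond orders sum to 2 (valence 4) → 2 H
  atom 5: C, bond orders sum to 2 (valence 4) → 2 H
  atom 6: C, bond orders sum to 2 (valence 4) → 2 H
  atom 7: C, bond orders sum to 3 (valence 4) → 1 H
  atom 8: C, bond orders sum to 2 (valence 4) → 2 H
  atom 9: C, bond orders sum to 1 (valence 4) → 3 H
  atom 10: C, bond orders sum to 3 (valence 4) → 1 H
  atom 11: C, bond orders sum to 2 (valence 4) → 2 H
  atom 12: C, bond orders sum to 1 (valence 4) → 3 H
  atom 13: C, bond orders sum to 3 (valence 4) → 1 H
  atom 14: O, bond orders sum to 1 (valence 2) → 1 H
  atom 15: C, bond orders sum to 3 (valence 4) → 1 H
  atom 16: F (halogen, monovalent) → 0 H
  atom 17: C, bond orders sum to 2 (valence 4) → 2 H
  atom 18: C, bond orders sum to 2 (valence 4) → 2 H
  atom 19: C, bond orders sum to 2 (valence 4) → 2 H
  atom 20: C, bond orders sum to 4 (valence 4) → 0 H
  atom 21: O, bond orders sum to 2 (valence 2) → 0 H
  atom 22: O, bond orders sum to 2 (valence 2) → 0 H
  atom 23: C, bond orders sum to 1 (valence 4) → 3 H
Totals → C:17, H:32, F:1, N:1, O:4.

C17H32FNO4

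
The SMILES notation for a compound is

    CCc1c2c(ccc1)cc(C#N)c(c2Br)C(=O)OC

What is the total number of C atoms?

Count every carbon token in the SMILES (each C, including those in ring-closure positions and inside branches).
Carbon count: 15.

15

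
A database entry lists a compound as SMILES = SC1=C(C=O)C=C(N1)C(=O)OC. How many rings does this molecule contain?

1

In SMILES, each pair of matching ring-closure digits denotes one ring-closing bond; the number of such bonds equals the number of independent rings.
Ring-closure bonds here: 1.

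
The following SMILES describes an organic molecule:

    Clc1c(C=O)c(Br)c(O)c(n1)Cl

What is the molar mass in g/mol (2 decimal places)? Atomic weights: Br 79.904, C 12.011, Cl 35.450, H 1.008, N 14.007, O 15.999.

First, the molecular formula is C6H2BrCl2NO2 (counting implicit H from valence).
  Br: 1 × 79.904 = 79.904
  C: 6 × 12.011 = 72.066
  Cl: 2 × 35.450 = 70.900
  H: 2 × 1.008 = 2.016
  N: 1 × 14.007 = 14.007
  O: 2 × 15.999 = 31.998
Sum: 1×79.904 + 6×12.011 + 2×35.450 + 2×1.008 + 1×14.007 + 2×15.999 = 270.891 → 270.89 g/mol.

270.89 g/mol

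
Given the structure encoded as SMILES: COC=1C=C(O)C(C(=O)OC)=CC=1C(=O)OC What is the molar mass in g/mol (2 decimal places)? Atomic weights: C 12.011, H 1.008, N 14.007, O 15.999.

First, the molecular formula is C11H12O6 (counting implicit H from valence).
  C: 11 × 12.011 = 132.121
  H: 12 × 1.008 = 12.096
  O: 6 × 15.999 = 95.994
Sum: 11×12.011 + 12×1.008 + 6×15.999 = 240.211 → 240.21 g/mol.

240.21 g/mol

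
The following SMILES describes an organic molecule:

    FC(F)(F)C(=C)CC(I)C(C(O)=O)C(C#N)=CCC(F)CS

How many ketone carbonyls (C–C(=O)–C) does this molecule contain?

Scan the SMILES for the ketone motif — none present.
Groups that are present: 2 alkene, 1 carboxylic acid, 1 nitrile, 1 thiol.

0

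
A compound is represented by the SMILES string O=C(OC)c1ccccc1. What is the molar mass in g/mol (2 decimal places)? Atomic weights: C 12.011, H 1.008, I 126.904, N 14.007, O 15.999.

136.15 g/mol

First, the molecular formula is C8H8O2 (counting implicit H from valence).
  C: 8 × 12.011 = 96.088
  H: 8 × 1.008 = 8.064
  O: 2 × 15.999 = 31.998
Sum: 8×12.011 + 8×1.008 + 2×15.999 = 136.150 → 136.15 g/mol.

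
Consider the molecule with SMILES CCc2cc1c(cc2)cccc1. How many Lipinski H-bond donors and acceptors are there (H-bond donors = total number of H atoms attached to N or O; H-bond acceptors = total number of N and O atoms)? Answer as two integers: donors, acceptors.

Donors: find every N or O and count the H atoms it carries.
  (no N or O atoms present)
Lipinski HBD = 0.
Acceptors: N atoms = 0, O atoms = 0 → HBA = 0.

0, 0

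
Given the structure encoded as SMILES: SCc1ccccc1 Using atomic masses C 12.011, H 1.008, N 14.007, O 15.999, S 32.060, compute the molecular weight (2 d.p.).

124.20 g/mol

First, the molecular formula is C7H8S (counting implicit H from valence).
  C: 7 × 12.011 = 84.077
  H: 8 × 1.008 = 8.064
  S: 1 × 32.060 = 32.060
Sum: 7×12.011 + 8×1.008 + 1×32.060 = 124.201 → 124.20 g/mol.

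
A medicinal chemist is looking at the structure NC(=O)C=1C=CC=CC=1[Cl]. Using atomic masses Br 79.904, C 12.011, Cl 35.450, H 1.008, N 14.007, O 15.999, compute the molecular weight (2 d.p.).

155.58 g/mol

First, the molecular formula is C7H6ClNO (counting implicit H from valence).
  C: 7 × 12.011 = 84.077
  Cl: 1 × 35.450 = 35.450
  H: 6 × 1.008 = 6.048
  N: 1 × 14.007 = 14.007
  O: 1 × 15.999 = 15.999
Sum: 7×12.011 + 1×35.450 + 6×1.008 + 1×14.007 + 1×15.999 = 155.581 → 155.58 g/mol.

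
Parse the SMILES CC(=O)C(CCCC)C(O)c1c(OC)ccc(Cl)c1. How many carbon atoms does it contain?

Count every carbon token in the SMILES (each C, including those in ring-closure positions and inside branches).
Carbon count: 15.

15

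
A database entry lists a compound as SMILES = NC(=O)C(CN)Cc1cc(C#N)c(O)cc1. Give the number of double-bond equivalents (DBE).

Molecular formula: C11H13N3O2.
DoU = (2C + 2 + N − H − X) / 2, where X is the halogen count and O/S are ignored.
    = (2·11 + 2 + 3 − 13 − 0) / 2 = 14 / 2 = 7.

7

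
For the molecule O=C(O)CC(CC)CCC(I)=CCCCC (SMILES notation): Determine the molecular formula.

C13H23IO2

Walk through each heavy atom and fill implicit hydrogens from standard valence (C 4, N 3, O 2, S 2, halogen 1):
  atom 1: O, bond orders sum to 2 (valence 2) → 0 H
  atom 2: C, bond orders sum to 4 (valence 4) → 0 H
  atom 3: O, bond orders sum to 1 (valence 2) → 1 H
  atom 4: C, bond orders sum to 2 (valence 4) → 2 H
  atom 5: C, bond orders sum to 3 (valence 4) → 1 H
  atom 6: C, bond orders sum to 2 (valence 4) → 2 H
  atom 7: C, bond orders sum to 1 (valence 4) → 3 H
  atom 8: C, bond orders sum to 2 (valence 4) → 2 H
  atom 9: C, bond orders sum to 2 (valence 4) → 2 H
  atom 10: C, bond orders sum to 4 (valence 4) → 0 H
  atom 11: I (halogen, monovalent) → 0 H
  atom 12: C, bond orders sum to 3 (valence 4) → 1 H
  atom 13: C, bond orders sum to 2 (valence 4) → 2 H
  atom 14: C, bond orders sum to 2 (valence 4) → 2 H
  atom 15: C, bond orders sum to 2 (valence 4) → 2 H
  atom 16: C, bond orders sum to 1 (valence 4) → 3 H
Totals → C:13, H:23, I:1, O:2.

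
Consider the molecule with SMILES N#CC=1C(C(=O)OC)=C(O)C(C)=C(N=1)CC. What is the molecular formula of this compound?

C11H12N2O3

Walk through each heavy atom and fill implicit hydrogens from standard valence (C 4, N 3, O 2, S 2, halogen 1):
  atom 1: N, bond orders sum to 3 (valence 3) → 0 H
  atom 2: C, bond orders sum to 4 (valence 4) → 0 H
  atom 3: C, bond orders sum to 4 (valence 4) → 0 H
  atom 4: C, bond orders sum to 4 (valence 4) → 0 H
  atom 5: C, bond orders sum to 4 (valence 4) → 0 H
  atom 6: O, bond orders sum to 2 (valence 2) → 0 H
  atom 7: O, bond orders sum to 2 (valence 2) → 0 H
  atom 8: C, bond orders sum to 1 (valence 4) → 3 H
  atom 9: C, bond orders sum to 4 (valence 4) → 0 H
  atom 10: O, bond orders sum to 1 (valence 2) → 1 H
  atom 11: C, bond orders sum to 4 (valence 4) → 0 H
  atom 12: C, bond orders sum to 1 (valence 4) → 3 H
  atom 13: C, bond orders sum to 4 (valence 4) → 0 H
  atom 14: N, bond orders sum to 3 (valence 3) → 0 H
  atom 15: C, bond orders sum to 2 (valence 4) → 2 H
  atom 16: C, bond orders sum to 1 (valence 4) → 3 H
Totals → C:11, H:12, N:2, O:3.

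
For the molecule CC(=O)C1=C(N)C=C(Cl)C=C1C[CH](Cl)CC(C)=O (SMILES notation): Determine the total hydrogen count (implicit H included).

15

Walk through each heavy atom and fill implicit hydrogens from standard valence (C 4, N 3, O 2, S 2, halogen 1):
  atom 1: C, bond orders sum to 1 (valence 4) → 3 H
  atom 2: C, bond orders sum to 4 (valence 4) → 0 H
  atom 3: O, bond orders sum to 2 (valence 2) → 0 H
  atom 4: C, bond orders sum to 4 (valence 4) → 0 H
  atom 5: C, bond orders sum to 4 (valence 4) → 0 H
  atom 6: N, bond orders sum to 1 (valence 3) → 2 H
  atom 7: C, bond orders sum to 3 (valence 4) → 1 H
  atom 8: C, bond orders sum to 4 (valence 4) → 0 H
  atom 9: Cl (halogen, monovalent) → 0 H
  atom 10: C, bond orders sum to 3 (valence 4) → 1 H
  atom 11: C, bond orders sum to 4 (valence 4) → 0 H
  atom 12: C, bond orders sum to 2 (valence 4) → 2 H
  atom 13: C with explicit H count 1
  atom 14: Cl (halogen, monovalent) → 0 H
  atom 15: C, bond orders sum to 2 (valence 4) → 2 H
  atom 16: C, bond orders sum to 4 (valence 4) → 0 H
  atom 17: C, bond orders sum to 1 (valence 4) → 3 H
  atom 18: O, bond orders sum to 2 (valence 2) → 0 H
Total hydrogens: 15.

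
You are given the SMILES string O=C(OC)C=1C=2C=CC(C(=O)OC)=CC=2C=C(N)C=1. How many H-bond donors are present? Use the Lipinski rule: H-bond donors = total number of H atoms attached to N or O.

Donors: find every N or O and count the H atoms it carries.
  atom 1 (O): bond orders sum to 2 → 0 H
  atom 3 (O): bond orders sum to 2 → 0 H
  atom 11 (O): bond orders sum to 2 → 0 H
  atom 12 (O): bond orders sum to 2 → 0 H
  atom 18 (N): bond orders sum to 1 → 2 H
Lipinski HBD = 2.

2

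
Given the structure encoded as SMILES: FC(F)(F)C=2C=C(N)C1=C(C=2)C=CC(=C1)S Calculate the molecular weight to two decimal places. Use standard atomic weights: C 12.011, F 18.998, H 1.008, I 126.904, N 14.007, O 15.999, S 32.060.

First, the molecular formula is C11H8F3NS (counting implicit H from valence).
  C: 11 × 12.011 = 132.121
  F: 3 × 18.998 = 56.994
  H: 8 × 1.008 = 8.064
  N: 1 × 14.007 = 14.007
  S: 1 × 32.060 = 32.060
Sum: 11×12.011 + 3×18.998 + 8×1.008 + 1×14.007 + 1×32.060 = 243.246 → 243.25 g/mol.

243.25 g/mol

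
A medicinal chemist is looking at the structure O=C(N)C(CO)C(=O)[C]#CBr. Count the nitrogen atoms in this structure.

Scan the SMILES for N atoms (remember two-letter symbols like Cl and Br are single atoms).
Nitrogen count: 1.

1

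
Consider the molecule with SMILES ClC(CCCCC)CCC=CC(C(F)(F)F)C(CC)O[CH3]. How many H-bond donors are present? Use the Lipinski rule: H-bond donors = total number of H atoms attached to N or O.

Donors: find every N or O and count the H atoms it carries.
  atom 20 (O): bond orders sum to 2 → 0 H
Lipinski HBD = 0.

0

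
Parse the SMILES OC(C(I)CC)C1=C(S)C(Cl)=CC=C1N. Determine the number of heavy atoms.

Every atom symbol written in the SMILES (organic subset) is one heavy atom; implicit H are not written.
Heavy atoms by element → C:10, Cl:1, I:1, N:1, O:1, S:1.
Total: 15.

15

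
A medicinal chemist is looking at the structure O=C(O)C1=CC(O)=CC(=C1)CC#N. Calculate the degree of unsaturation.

Degree of unsaturation = (number of rings) + (number of π bonds).
Ring closures in the SMILES: 1.
π bonds: 4 double bonds (each 1 DoU), 1 triple bond (each 2 DoU) → 6 DoU from unsaturation.
Total DoU = 1 + 6 = 7.

7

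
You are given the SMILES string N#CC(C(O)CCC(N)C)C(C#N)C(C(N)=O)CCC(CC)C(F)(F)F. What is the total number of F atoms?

3

Scan the SMILES for F atoms (remember two-letter symbols like Cl and Br are single atoms).
Fluorine count: 3.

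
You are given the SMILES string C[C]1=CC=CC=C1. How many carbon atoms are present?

Count every carbon token in the SMILES (each C, including those in ring-closure positions and inside branches).
Carbon count: 7.

7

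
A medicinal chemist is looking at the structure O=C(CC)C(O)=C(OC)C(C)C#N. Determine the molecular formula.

C9H13NO3

Walk through each heavy atom and fill implicit hydrogens from standard valence (C 4, N 3, O 2, S 2, halogen 1):
  atom 1: O, bond orders sum to 2 (valence 2) → 0 H
  atom 2: C, bond orders sum to 4 (valence 4) → 0 H
  atom 3: C, bond orders sum to 2 (valence 4) → 2 H
  atom 4: C, bond orders sum to 1 (valence 4) → 3 H
  atom 5: C, bond orders sum to 4 (valence 4) → 0 H
  atom 6: O, bond orders sum to 1 (valence 2) → 1 H
  atom 7: C, bond orders sum to 4 (valence 4) → 0 H
  atom 8: O, bond orders sum to 2 (valence 2) → 0 H
  atom 9: C, bond orders sum to 1 (valence 4) → 3 H
  atom 10: C, bond orders sum to 3 (valence 4) → 1 H
  atom 11: C, bond orders sum to 1 (valence 4) → 3 H
  atom 12: C, bond orders sum to 4 (valence 4) → 0 H
  atom 13: N, bond orders sum to 3 (valence 3) → 0 H
Totals → C:9, H:13, N:1, O:3.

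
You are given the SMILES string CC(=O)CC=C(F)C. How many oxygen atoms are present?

Scan the SMILES for O atoms (remember two-letter symbols like Cl and Br are single atoms).
Oxygen count: 1.

1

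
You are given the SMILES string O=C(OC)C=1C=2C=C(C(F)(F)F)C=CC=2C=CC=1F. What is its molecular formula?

C13H8F4O2

Walk through each heavy atom and fill implicit hydrogens from standard valence (C 4, N 3, O 2, S 2, halogen 1):
  atom 1: O, bond orders sum to 2 (valence 2) → 0 H
  atom 2: C, bond orders sum to 4 (valence 4) → 0 H
  atom 3: O, bond orders sum to 2 (valence 2) → 0 H
  atom 4: C, bond orders sum to 1 (valence 4) → 3 H
  atom 5: C, bond orders sum to 4 (valence 4) → 0 H
  atom 6: C, bond orders sum to 4 (valence 4) → 0 H
  atom 7: C, bond orders sum to 3 (valence 4) → 1 H
  atom 8: C, bond orders sum to 4 (valence 4) → 0 H
  atom 9: C, bond orders sum to 4 (valence 4) → 0 H
  atom 10: F (halogen, monovalent) → 0 H
  atom 11: F (halogen, monovalent) → 0 H
  atom 12: F (halogen, monovalent) → 0 H
  atom 13: C, bond orders sum to 3 (valence 4) → 1 H
  atom 14: C, bond orders sum to 3 (valence 4) → 1 H
  atom 15: C, bond orders sum to 4 (valence 4) → 0 H
  atom 16: C, bond orders sum to 3 (valence 4) → 1 H
  atom 17: C, bond orders sum to 3 (valence 4) → 1 H
  atom 18: C, bond orders sum to 4 (valence 4) → 0 H
  atom 19: F (halogen, monovalent) → 0 H
Totals → C:13, H:8, F:4, O:2.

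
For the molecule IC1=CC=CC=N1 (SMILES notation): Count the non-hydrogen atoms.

Every atom symbol written in the SMILES (organic subset) is one heavy atom; implicit H are not written.
Heavy atoms by element → C:5, I:1, N:1.
Total: 7.

7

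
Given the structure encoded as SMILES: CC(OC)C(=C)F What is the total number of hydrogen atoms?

Walk through each heavy atom and fill implicit hydrogens from standard valence (C 4, N 3, O 2, S 2, halogen 1):
  atom 1: C, bond orders sum to 1 (valence 4) → 3 H
  atom 2: C, bond orders sum to 3 (valence 4) → 1 H
  atom 3: O, bond orders sum to 2 (valence 2) → 0 H
  atom 4: C, bond orders sum to 1 (valence 4) → 3 H
  atom 5: C, bond orders sum to 4 (valence 4) → 0 H
  atom 6: C, bond orders sum to 2 (valence 4) → 2 H
  atom 7: F (halogen, monovalent) → 0 H
Total hydrogens: 9.

9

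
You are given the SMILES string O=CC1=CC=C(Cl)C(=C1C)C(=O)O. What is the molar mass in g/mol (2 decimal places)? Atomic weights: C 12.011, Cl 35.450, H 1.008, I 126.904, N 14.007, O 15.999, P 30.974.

198.60 g/mol

First, the molecular formula is C9H7ClO3 (counting implicit H from valence).
  C: 9 × 12.011 = 108.099
  Cl: 1 × 35.450 = 35.450
  H: 7 × 1.008 = 7.056
  O: 3 × 15.999 = 47.997
Sum: 9×12.011 + 1×35.450 + 7×1.008 + 3×15.999 = 198.602 → 198.60 g/mol.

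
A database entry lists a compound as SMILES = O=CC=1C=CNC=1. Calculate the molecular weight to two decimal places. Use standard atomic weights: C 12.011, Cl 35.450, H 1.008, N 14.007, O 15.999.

First, the molecular formula is C5H5NO (counting implicit H from valence).
  C: 5 × 12.011 = 60.055
  H: 5 × 1.008 = 5.040
  N: 1 × 14.007 = 14.007
  O: 1 × 15.999 = 15.999
Sum: 5×12.011 + 5×1.008 + 1×14.007 + 1×15.999 = 95.101 → 95.10 g/mol.

95.10 g/mol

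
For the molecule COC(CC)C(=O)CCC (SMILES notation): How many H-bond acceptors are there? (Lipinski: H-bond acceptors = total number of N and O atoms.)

2

N atoms: 0; O atoms: 2.
Lipinski HBA = 0 + 2 = 2.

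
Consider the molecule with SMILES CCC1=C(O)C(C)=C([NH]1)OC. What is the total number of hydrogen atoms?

13

Walk through each heavy atom and fill implicit hydrogens from standard valence (C 4, N 3, O 2, S 2, halogen 1):
  atom 1: C, bond orders sum to 1 (valence 4) → 3 H
  atom 2: C, bond orders sum to 2 (valence 4) → 2 H
  atom 3: C, bond orders sum to 4 (valence 4) → 0 H
  atom 4: C, bond orders sum to 4 (valence 4) → 0 H
  atom 5: O, bond orders sum to 1 (valence 2) → 1 H
  atom 6: C, bond orders sum to 4 (valence 4) → 0 H
  atom 7: C, bond orders sum to 1 (valence 4) → 3 H
  atom 8: C, bond orders sum to 4 (valence 4) → 0 H
  atom 9: N with explicit H count 1
  atom 10: O, bond orders sum to 2 (valence 2) → 0 H
  atom 11: C, bond orders sum to 1 (valence 4) → 3 H
Total hydrogens: 13.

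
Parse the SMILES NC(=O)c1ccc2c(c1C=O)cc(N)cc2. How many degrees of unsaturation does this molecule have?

Molecular formula: C12H10N2O2.
DoU = (2C + 2 + N − H − X) / 2, where X is the halogen count and O/S are ignored.
    = (2·12 + 2 + 2 − 10 − 0) / 2 = 18 / 2 = 9.

9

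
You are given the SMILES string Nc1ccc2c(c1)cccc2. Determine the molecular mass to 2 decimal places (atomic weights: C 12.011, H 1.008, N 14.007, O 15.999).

First, the molecular formula is C10H9N (counting implicit H from valence).
  C: 10 × 12.011 = 120.110
  H: 9 × 1.008 = 9.072
  N: 1 × 14.007 = 14.007
Sum: 10×12.011 + 9×1.008 + 1×14.007 = 143.189 → 143.19 g/mol.

143.19 g/mol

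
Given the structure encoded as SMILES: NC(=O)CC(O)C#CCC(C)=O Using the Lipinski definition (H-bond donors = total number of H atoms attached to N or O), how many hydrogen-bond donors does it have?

Donors: find every N or O and count the H atoms it carries.
  atom 1 (N): bond orders sum to 1 → 2 H
  atom 3 (O): bond orders sum to 2 → 0 H
  atom 6 (O): bond orders sum to 1 → 1 H
  atom 12 (O): bond orders sum to 2 → 0 H
Lipinski HBD = 3.

3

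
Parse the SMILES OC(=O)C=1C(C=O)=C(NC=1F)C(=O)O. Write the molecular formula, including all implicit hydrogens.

Walk through each heavy atom and fill implicit hydrogens from standard valence (C 4, N 3, O 2, S 2, halogen 1):
  atom 1: O, bond orders sum to 1 (valence 2) → 1 H
  atom 2: C, bond orders sum to 4 (valence 4) → 0 H
  atom 3: O, bond orders sum to 2 (valence 2) → 0 H
  atom 4: C, bond orders sum to 4 (valence 4) → 0 H
  atom 5: C, bond orders sum to 4 (valence 4) → 0 H
  atom 6: C, bond orders sum to 3 (valence 4) → 1 H
  atom 7: O, bond orders sum to 2 (valence 2) → 0 H
  atom 8: C, bond orders sum to 4 (valence 4) → 0 H
  atom 9: N, bond orders sum to 2 (valence 3) → 1 H
  atom 10: C, bond orders sum to 4 (valence 4) → 0 H
  atom 11: F (halogen, monovalent) → 0 H
  atom 12: C, bond orders sum to 4 (valence 4) → 0 H
  atom 13: O, bond orders sum to 2 (valence 2) → 0 H
  atom 14: O, bond orders sum to 1 (valence 2) → 1 H
Totals → C:7, H:4, F:1, N:1, O:5.
In Hill order: C7H4FNO5.

C7H4FNO5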